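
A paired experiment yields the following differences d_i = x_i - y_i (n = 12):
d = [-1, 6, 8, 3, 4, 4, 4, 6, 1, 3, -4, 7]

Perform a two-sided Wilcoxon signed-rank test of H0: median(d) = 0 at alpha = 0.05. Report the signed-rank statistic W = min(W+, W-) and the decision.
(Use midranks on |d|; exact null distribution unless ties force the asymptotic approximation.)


Step 1: Drop any zero differences (none here) and take |d_i|.
|d| = [1, 6, 8, 3, 4, 4, 4, 6, 1, 3, 4, 7]
Step 2: Midrank |d_i| (ties get averaged ranks).
ranks: |1|->1.5, |6|->9.5, |8|->12, |3|->3.5, |4|->6.5, |4|->6.5, |4|->6.5, |6|->9.5, |1|->1.5, |3|->3.5, |4|->6.5, |7|->11
Step 3: Attach original signs; sum ranks with positive sign and with negative sign.
W+ = 9.5 + 12 + 3.5 + 6.5 + 6.5 + 6.5 + 9.5 + 1.5 + 3.5 + 11 = 70
W- = 1.5 + 6.5 = 8
(Check: W+ + W- = 78 should equal n(n+1)/2 = 78.)
Step 4: Test statistic W = min(W+, W-) = 8.
Step 5: Ties in |d|, so use the tie-corrected normal approximation.
        E[W] = n(n+1)/4 = 12*13/4 = 39.
        Tie groups: |d|=1 (t=2), |d|=3 (t=2), |d|=4 (t=4), |d|=6 (t=2); sum(t^3 - t) = 78.
        Var[W] = n(n+1)(2n+1)/24 - sum(t^3-t)/48 = 3900/24 - 78/48 = 160.875.
        z = (W - E[W]) / sqrt(Var[W]) = (8 - 39) / 12.6837 = -2.4441.
        Two-sided p = 2*Phi(z) = 0.014522.
Step 6: alpha = 0.05. reject H0.

W+ = 70, W- = 8, W = min = 8, p = 0.014522, reject H0.


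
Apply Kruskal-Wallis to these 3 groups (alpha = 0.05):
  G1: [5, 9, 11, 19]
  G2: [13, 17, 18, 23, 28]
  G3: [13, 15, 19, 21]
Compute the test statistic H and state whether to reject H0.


Step 1: Combine all N = 13 observations and assign midranks.
sorted (value, group, rank): (5,G1,1), (9,G1,2), (11,G1,3), (13,G2,4.5), (13,G3,4.5), (15,G3,6), (17,G2,7), (18,G2,8), (19,G1,9.5), (19,G3,9.5), (21,G3,11), (23,G2,12), (28,G2,13)
Step 2: Sum ranks within each group.
R_1 = 15.5 (n_1 = 4)
R_2 = 44.5 (n_2 = 5)
R_3 = 31 (n_3 = 4)
Step 3: H = 12/(N(N+1)) * sum(R_i^2/n_i) - 3(N+1)
     = 12/(13*14) * (15.5^2/4 + 44.5^2/5 + 31^2/4) - 3*14
     = 0.065934 * 696.362 - 42
     = 3.914011.
Step 4: Ties present; correction factor C = 1 - 12/(13^3 - 13) = 0.994505. Corrected H = 3.914011 / 0.994505 = 3.935635.
Step 5: Under H0, H ~ chi^2(2); p-value = 0.139762.
Step 6: alpha = 0.05. fail to reject H0.

H = 3.9356, df = 2, p = 0.139762, fail to reject H0.


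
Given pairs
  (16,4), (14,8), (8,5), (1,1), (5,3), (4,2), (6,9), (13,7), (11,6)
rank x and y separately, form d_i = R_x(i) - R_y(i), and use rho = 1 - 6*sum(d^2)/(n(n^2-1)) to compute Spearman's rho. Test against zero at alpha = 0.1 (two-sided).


Step 1: Rank x and y separately (midranks; no ties here).
rank(x): 16->9, 14->8, 8->5, 1->1, 5->3, 4->2, 6->4, 13->7, 11->6
rank(y): 4->4, 8->8, 5->5, 1->1, 3->3, 2->2, 9->9, 7->7, 6->6
Step 2: d_i = R_x(i) - R_y(i); compute d_i^2.
  (9-4)^2=25, (8-8)^2=0, (5-5)^2=0, (1-1)^2=0, (3-3)^2=0, (2-2)^2=0, (4-9)^2=25, (7-7)^2=0, (6-6)^2=0
sum(d^2) = 50.
Step 3: rho = 1 - 6*50 / (9*(9^2 - 1)) = 1 - 300/720 = 0.583333.
Step 4: Under H0, t = rho * sqrt((n-2)/(1-rho^2)) = 1.9001 ~ t(7).
Step 5: Two-sided p-value from the t-distribution with 7 df = 0.099186.
Step 6: alpha = 0.1. reject H0.

rho = 0.5833, p = 0.099186, reject H0 at alpha = 0.1.


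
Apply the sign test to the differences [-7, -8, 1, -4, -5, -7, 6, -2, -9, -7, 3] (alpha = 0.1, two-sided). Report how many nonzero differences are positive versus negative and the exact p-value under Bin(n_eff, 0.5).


Step 1: Discard zero differences. Original n = 11; n_eff = number of nonzero differences = 11.
Nonzero differences (with sign): -7, -8, +1, -4, -5, -7, +6, -2, -9, -7, +3
Step 2: Count signs: positive = 3, negative = 8.
Step 3: Under H0: P(positive) = 0.5, so the number of positives S ~ Bin(11, 0.5).
Step 4: Two-sided exact p-value = sum of Bin(11,0.5) probabilities at or below the observed probability = 0.226562.
Step 5: alpha = 0.1. fail to reject H0.

n_eff = 11, pos = 3, neg = 8, p = 0.226562, fail to reject H0.


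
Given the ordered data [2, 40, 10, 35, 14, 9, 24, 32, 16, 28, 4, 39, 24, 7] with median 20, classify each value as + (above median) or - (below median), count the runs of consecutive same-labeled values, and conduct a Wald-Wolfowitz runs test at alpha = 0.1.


Step 1: Compute median = 20; label A = above, B = below.
Labels in order: BABABBAABABAAB  (n_A = 7, n_B = 7)
Step 2: Count runs R = 11.
Step 3: Under H0 (random ordering), E[R] = 2*n_A*n_B/(n_A+n_B) + 1 = 2*7*7/14 + 1 = 8.0000.
        Var[R] = 2*n_A*n_B*(2*n_A*n_B - n_A - n_B) / ((n_A+n_B)^2 * (n_A+n_B-1)) = 8232/2548 = 3.2308.
        SD[R] = 1.7974.
Step 4: Continuity-corrected z = (R - 0.5 - E[R]) / SD[R] = (11 - 0.5 - 8.0000) / 1.7974 = 1.3909.
Step 5: Two-sided p-value via normal approximation = 2*(1 - Phi(|z|)) = 0.164264.
Step 6: alpha = 0.1. fail to reject H0.

R = 11, z = 1.3909, p = 0.164264, fail to reject H0.


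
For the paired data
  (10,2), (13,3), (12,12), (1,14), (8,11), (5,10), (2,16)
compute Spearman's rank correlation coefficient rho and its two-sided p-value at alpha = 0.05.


Step 1: Rank x and y separately (midranks; no ties here).
rank(x): 10->5, 13->7, 12->6, 1->1, 8->4, 5->3, 2->2
rank(y): 2->1, 3->2, 12->5, 14->6, 11->4, 10->3, 16->7
Step 2: d_i = R_x(i) - R_y(i); compute d_i^2.
  (5-1)^2=16, (7-2)^2=25, (6-5)^2=1, (1-6)^2=25, (4-4)^2=0, (3-3)^2=0, (2-7)^2=25
sum(d^2) = 92.
Step 3: rho = 1 - 6*92 / (7*(7^2 - 1)) = 1 - 552/336 = -0.642857.
Step 4: Under H0, t = rho * sqrt((n-2)/(1-rho^2)) = -1.8766 ~ t(5).
Step 5: Two-sided p-value from the t-distribution with 5 df = 0.119392.
Step 6: alpha = 0.05. fail to reject H0.

rho = -0.6429, p = 0.119392, fail to reject H0 at alpha = 0.05.


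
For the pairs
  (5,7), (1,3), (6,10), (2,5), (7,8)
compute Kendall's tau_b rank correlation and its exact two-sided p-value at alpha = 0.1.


Step 1: Enumerate the 10 unordered pairs (i,j) with i<j and classify each by sign(x_j-x_i) * sign(y_j-y_i).
  (1,2):dx=-4,dy=-4->C; (1,3):dx=+1,dy=+3->C; (1,4):dx=-3,dy=-2->C; (1,5):dx=+2,dy=+1->C
  (2,3):dx=+5,dy=+7->C; (2,4):dx=+1,dy=+2->C; (2,5):dx=+6,dy=+5->C; (3,4):dx=-4,dy=-5->C
  (3,5):dx=+1,dy=-2->D; (4,5):dx=+5,dy=+3->C
Step 2: C = 9, D = 1, total pairs = 10.
Step 3: tau = (C - D)/(n(n-1)/2) = (9 - 1)/10 = 0.800000.
Step 4: Exact two-sided p-value (enumerate n! = 120 permutations of y under H0): p = 0.083333.
Step 5: alpha = 0.1. reject H0.

tau_b = 0.8000 (C=9, D=1), p = 0.083333, reject H0.


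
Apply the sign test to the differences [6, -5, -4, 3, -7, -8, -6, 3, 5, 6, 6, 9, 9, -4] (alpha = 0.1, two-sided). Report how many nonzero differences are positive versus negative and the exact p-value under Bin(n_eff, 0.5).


Step 1: Discard zero differences. Original n = 14; n_eff = number of nonzero differences = 14.
Nonzero differences (with sign): +6, -5, -4, +3, -7, -8, -6, +3, +5, +6, +6, +9, +9, -4
Step 2: Count signs: positive = 8, negative = 6.
Step 3: Under H0: P(positive) = 0.5, so the number of positives S ~ Bin(14, 0.5).
Step 4: Two-sided exact p-value = sum of Bin(14,0.5) probabilities at or below the observed probability = 0.790527.
Step 5: alpha = 0.1. fail to reject H0.

n_eff = 14, pos = 8, neg = 6, p = 0.790527, fail to reject H0.


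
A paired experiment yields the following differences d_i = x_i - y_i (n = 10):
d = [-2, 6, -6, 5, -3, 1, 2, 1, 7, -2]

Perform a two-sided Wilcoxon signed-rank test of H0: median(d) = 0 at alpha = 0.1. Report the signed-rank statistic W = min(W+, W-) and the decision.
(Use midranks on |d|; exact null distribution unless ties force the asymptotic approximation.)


Step 1: Drop any zero differences (none here) and take |d_i|.
|d| = [2, 6, 6, 5, 3, 1, 2, 1, 7, 2]
Step 2: Midrank |d_i| (ties get averaged ranks).
ranks: |2|->4, |6|->8.5, |6|->8.5, |5|->7, |3|->6, |1|->1.5, |2|->4, |1|->1.5, |7|->10, |2|->4
Step 3: Attach original signs; sum ranks with positive sign and with negative sign.
W+ = 8.5 + 7 + 1.5 + 4 + 1.5 + 10 = 32.5
W- = 4 + 8.5 + 6 + 4 = 22.5
(Check: W+ + W- = 55 should equal n(n+1)/2 = 55.)
Step 4: Test statistic W = min(W+, W-) = 22.5.
Step 5: Ties in |d|, so use the tie-corrected normal approximation.
        E[W] = n(n+1)/4 = 10*11/4 = 27.5.
        Tie groups: |d|=1 (t=2), |d|=2 (t=3), |d|=6 (t=2); sum(t^3 - t) = 36.
        Var[W] = n(n+1)(2n+1)/24 - sum(t^3-t)/48 = 2310/24 - 36/48 = 95.5.
        z = (W - E[W]) / sqrt(Var[W]) = (22.5 - 27.5) / 9.7724 = -0.5116.
        Two-sided p = 2*Phi(z) = 0.608900.
Step 6: alpha = 0.1. fail to reject H0.

W+ = 32.5, W- = 22.5, W = min = 22.5, p = 0.608900, fail to reject H0.


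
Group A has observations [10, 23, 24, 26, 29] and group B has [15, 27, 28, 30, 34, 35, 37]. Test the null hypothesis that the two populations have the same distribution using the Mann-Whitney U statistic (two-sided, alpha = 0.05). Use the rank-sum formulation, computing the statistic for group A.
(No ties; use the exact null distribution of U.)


Step 1: Combine and sort all 12 observations; assign midranks.
sorted (value, group): (10,X), (15,Y), (23,X), (24,X), (26,X), (27,Y), (28,Y), (29,X), (30,Y), (34,Y), (35,Y), (37,Y)
ranks: 10->1, 15->2, 23->3, 24->4, 26->5, 27->6, 28->7, 29->8, 30->9, 34->10, 35->11, 37->12
Step 2: Rank sum for X: R1 = 1 + 3 + 4 + 5 + 8 = 21.
Step 3: U_X = R1 - n1(n1+1)/2 = 21 - 5*6/2 = 21 - 15 = 6.
       U_Y = n1*n2 - U_X = 35 - 6 = 29.
Step 4: No ties, so the exact null distribution of U (based on enumerating the C(12,5) = 792 equally likely rank assignments) gives the two-sided p-value.
Step 5: p-value = 0.073232; compare to alpha = 0.05. fail to reject H0.

U_X = 6, p = 0.073232, fail to reject H0 at alpha = 0.05.


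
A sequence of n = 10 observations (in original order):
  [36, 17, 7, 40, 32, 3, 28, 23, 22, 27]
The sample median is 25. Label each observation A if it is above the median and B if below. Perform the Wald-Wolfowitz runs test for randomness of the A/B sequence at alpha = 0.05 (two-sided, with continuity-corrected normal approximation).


Step 1: Compute median = 25; label A = above, B = below.
Labels in order: ABBAABABBA  (n_A = 5, n_B = 5)
Step 2: Count runs R = 7.
Step 3: Under H0 (random ordering), E[R] = 2*n_A*n_B/(n_A+n_B) + 1 = 2*5*5/10 + 1 = 6.0000.
        Var[R] = 2*n_A*n_B*(2*n_A*n_B - n_A - n_B) / ((n_A+n_B)^2 * (n_A+n_B-1)) = 2000/900 = 2.2222.
        SD[R] = 1.4907.
Step 4: Continuity-corrected z = (R - 0.5 - E[R]) / SD[R] = (7 - 0.5 - 6.0000) / 1.4907 = 0.3354.
Step 5: Two-sided p-value via normal approximation = 2*(1 - Phi(|z|)) = 0.737316.
Step 6: alpha = 0.05. fail to reject H0.

R = 7, z = 0.3354, p = 0.737316, fail to reject H0.


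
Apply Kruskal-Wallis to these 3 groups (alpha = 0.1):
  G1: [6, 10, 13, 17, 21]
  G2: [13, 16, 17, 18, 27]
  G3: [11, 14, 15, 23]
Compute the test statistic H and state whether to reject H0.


Step 1: Combine all N = 14 observations and assign midranks.
sorted (value, group, rank): (6,G1,1), (10,G1,2), (11,G3,3), (13,G1,4.5), (13,G2,4.5), (14,G3,6), (15,G3,7), (16,G2,8), (17,G1,9.5), (17,G2,9.5), (18,G2,11), (21,G1,12), (23,G3,13), (27,G2,14)
Step 2: Sum ranks within each group.
R_1 = 29 (n_1 = 5)
R_2 = 47 (n_2 = 5)
R_3 = 29 (n_3 = 4)
Step 3: H = 12/(N(N+1)) * sum(R_i^2/n_i) - 3(N+1)
     = 12/(14*15) * (29^2/5 + 47^2/5 + 29^2/4) - 3*15
     = 0.057143 * 820.25 - 45
     = 1.871429.
Step 4: Ties present; correction factor C = 1 - 12/(14^3 - 14) = 0.995604. Corrected H = 1.871429 / 0.995604 = 1.879691.
Step 5: Under H0, H ~ chi^2(2); p-value = 0.390688.
Step 6: alpha = 0.1. fail to reject H0.

H = 1.8797, df = 2, p = 0.390688, fail to reject H0.


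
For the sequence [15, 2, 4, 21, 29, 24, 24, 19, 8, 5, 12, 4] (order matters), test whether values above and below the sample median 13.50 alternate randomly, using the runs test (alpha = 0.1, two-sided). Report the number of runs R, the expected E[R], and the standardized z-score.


Step 1: Compute median = 13.50; label A = above, B = below.
Labels in order: ABBAAAAABBBB  (n_A = 6, n_B = 6)
Step 2: Count runs R = 4.
Step 3: Under H0 (random ordering), E[R] = 2*n_A*n_B/(n_A+n_B) + 1 = 2*6*6/12 + 1 = 7.0000.
        Var[R] = 2*n_A*n_B*(2*n_A*n_B - n_A - n_B) / ((n_A+n_B)^2 * (n_A+n_B-1)) = 4320/1584 = 2.7273.
        SD[R] = 1.6514.
Step 4: Continuity-corrected z = (R + 0.5 - E[R]) / SD[R] = (4 + 0.5 - 7.0000) / 1.6514 = -1.5138.
Step 5: Two-sided p-value via normal approximation = 2*(1 - Phi(|z|)) = 0.130070.
Step 6: alpha = 0.1. fail to reject H0.

R = 4, z = -1.5138, p = 0.130070, fail to reject H0.


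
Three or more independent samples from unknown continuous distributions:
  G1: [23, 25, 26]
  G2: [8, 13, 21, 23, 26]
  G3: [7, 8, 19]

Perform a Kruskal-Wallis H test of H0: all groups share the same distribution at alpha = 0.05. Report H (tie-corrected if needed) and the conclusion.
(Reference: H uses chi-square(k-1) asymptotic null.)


Step 1: Combine all N = 11 observations and assign midranks.
sorted (value, group, rank): (7,G3,1), (8,G2,2.5), (8,G3,2.5), (13,G2,4), (19,G3,5), (21,G2,6), (23,G1,7.5), (23,G2,7.5), (25,G1,9), (26,G1,10.5), (26,G2,10.5)
Step 2: Sum ranks within each group.
R_1 = 27 (n_1 = 3)
R_2 = 30.5 (n_2 = 5)
R_3 = 8.5 (n_3 = 3)
Step 3: H = 12/(N(N+1)) * sum(R_i^2/n_i) - 3(N+1)
     = 12/(11*12) * (27^2/3 + 30.5^2/5 + 8.5^2/3) - 3*12
     = 0.090909 * 453.133 - 36
     = 5.193939.
Step 4: Ties present; correction factor C = 1 - 18/(11^3 - 11) = 0.986364. Corrected H = 5.193939 / 0.986364 = 5.265745.
Step 5: Under H0, H ~ chi^2(2); p-value = 0.071872.
Step 6: alpha = 0.05. fail to reject H0.

H = 5.2657, df = 2, p = 0.071872, fail to reject H0.


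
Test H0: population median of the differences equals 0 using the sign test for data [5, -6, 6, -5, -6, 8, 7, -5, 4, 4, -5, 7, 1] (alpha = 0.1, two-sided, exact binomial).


Step 1: Discard zero differences. Original n = 13; n_eff = number of nonzero differences = 13.
Nonzero differences (with sign): +5, -6, +6, -5, -6, +8, +7, -5, +4, +4, -5, +7, +1
Step 2: Count signs: positive = 8, negative = 5.
Step 3: Under H0: P(positive) = 0.5, so the number of positives S ~ Bin(13, 0.5).
Step 4: Two-sided exact p-value = sum of Bin(13,0.5) probabilities at or below the observed probability = 0.581055.
Step 5: alpha = 0.1. fail to reject H0.

n_eff = 13, pos = 8, neg = 5, p = 0.581055, fail to reject H0.


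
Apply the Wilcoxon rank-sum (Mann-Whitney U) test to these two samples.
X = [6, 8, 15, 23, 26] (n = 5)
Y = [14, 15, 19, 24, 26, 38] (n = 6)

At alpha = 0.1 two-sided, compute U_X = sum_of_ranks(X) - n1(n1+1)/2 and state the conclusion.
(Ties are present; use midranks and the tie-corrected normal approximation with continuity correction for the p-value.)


Step 1: Combine and sort all 11 observations; assign midranks.
sorted (value, group): (6,X), (8,X), (14,Y), (15,X), (15,Y), (19,Y), (23,X), (24,Y), (26,X), (26,Y), (38,Y)
ranks: 6->1, 8->2, 14->3, 15->4.5, 15->4.5, 19->6, 23->7, 24->8, 26->9.5, 26->9.5, 38->11
Step 2: Rank sum for X: R1 = 1 + 2 + 4.5 + 7 + 9.5 = 24.
Step 3: U_X = R1 - n1(n1+1)/2 = 24 - 5*6/2 = 24 - 15 = 9.
       U_Y = n1*n2 - U_X = 30 - 9 = 21.
Step 4: Ties are present, so use the tie-corrected normal approximation (with continuity correction) for the p-value.
Step 5: p-value = 0.313093; compare to alpha = 0.1. fail to reject H0.

U_X = 9, p = 0.313093, fail to reject H0 at alpha = 0.1.


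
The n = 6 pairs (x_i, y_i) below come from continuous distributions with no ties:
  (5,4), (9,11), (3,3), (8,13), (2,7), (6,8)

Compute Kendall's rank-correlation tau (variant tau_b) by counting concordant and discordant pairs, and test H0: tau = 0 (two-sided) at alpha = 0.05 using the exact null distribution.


Step 1: Enumerate the 15 unordered pairs (i,j) with i<j and classify each by sign(x_j-x_i) * sign(y_j-y_i).
  (1,2):dx=+4,dy=+7->C; (1,3):dx=-2,dy=-1->C; (1,4):dx=+3,dy=+9->C; (1,5):dx=-3,dy=+3->D
  (1,6):dx=+1,dy=+4->C; (2,3):dx=-6,dy=-8->C; (2,4):dx=-1,dy=+2->D; (2,5):dx=-7,dy=-4->C
  (2,6):dx=-3,dy=-3->C; (3,4):dx=+5,dy=+10->C; (3,5):dx=-1,dy=+4->D; (3,6):dx=+3,dy=+5->C
  (4,5):dx=-6,dy=-6->C; (4,6):dx=-2,dy=-5->C; (5,6):dx=+4,dy=+1->C
Step 2: C = 12, D = 3, total pairs = 15.
Step 3: tau = (C - D)/(n(n-1)/2) = (12 - 3)/15 = 0.600000.
Step 4: Exact two-sided p-value (enumerate n! = 720 permutations of y under H0): p = 0.136111.
Step 5: alpha = 0.05. fail to reject H0.

tau_b = 0.6000 (C=12, D=3), p = 0.136111, fail to reject H0.


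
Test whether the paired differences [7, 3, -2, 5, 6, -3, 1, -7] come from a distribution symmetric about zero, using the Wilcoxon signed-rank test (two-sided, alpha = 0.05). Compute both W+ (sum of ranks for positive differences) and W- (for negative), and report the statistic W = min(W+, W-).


Step 1: Drop any zero differences (none here) and take |d_i|.
|d| = [7, 3, 2, 5, 6, 3, 1, 7]
Step 2: Midrank |d_i| (ties get averaged ranks).
ranks: |7|->7.5, |3|->3.5, |2|->2, |5|->5, |6|->6, |3|->3.5, |1|->1, |7|->7.5
Step 3: Attach original signs; sum ranks with positive sign and with negative sign.
W+ = 7.5 + 3.5 + 5 + 6 + 1 = 23
W- = 2 + 3.5 + 7.5 = 13
(Check: W+ + W- = 36 should equal n(n+1)/2 = 36.)
Step 4: Test statistic W = min(W+, W-) = 13.
Step 5: Ties in |d|, so use the tie-corrected normal approximation.
        E[W] = n(n+1)/4 = 8*9/4 = 18.
        Tie groups: |d|=3 (t=2), |d|=7 (t=2); sum(t^3 - t) = 12.
        Var[W] = n(n+1)(2n+1)/24 - sum(t^3-t)/48 = 1224/24 - 12/48 = 50.75.
        z = (W - E[W]) / sqrt(Var[W]) = (13 - 18) / 7.1239 = -0.7019.
        Two-sided p = 2*Phi(z) = 0.482765.
Step 6: alpha = 0.05. fail to reject H0.

W+ = 23, W- = 13, W = min = 13, p = 0.482765, fail to reject H0.


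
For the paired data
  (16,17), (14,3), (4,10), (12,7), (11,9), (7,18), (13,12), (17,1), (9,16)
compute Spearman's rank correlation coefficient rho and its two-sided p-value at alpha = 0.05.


Step 1: Rank x and y separately (midranks; no ties here).
rank(x): 16->8, 14->7, 4->1, 12->5, 11->4, 7->2, 13->6, 17->9, 9->3
rank(y): 17->8, 3->2, 10->5, 7->3, 9->4, 18->9, 12->6, 1->1, 16->7
Step 2: d_i = R_x(i) - R_y(i); compute d_i^2.
  (8-8)^2=0, (7-2)^2=25, (1-5)^2=16, (5-3)^2=4, (4-4)^2=0, (2-9)^2=49, (6-6)^2=0, (9-1)^2=64, (3-7)^2=16
sum(d^2) = 174.
Step 3: rho = 1 - 6*174 / (9*(9^2 - 1)) = 1 - 1044/720 = -0.450000.
Step 4: Under H0, t = rho * sqrt((n-2)/(1-rho^2)) = -1.3332 ~ t(7).
Step 5: Two-sided p-value from the t-distribution with 7 df = 0.224216.
Step 6: alpha = 0.05. fail to reject H0.

rho = -0.4500, p = 0.224216, fail to reject H0 at alpha = 0.05.


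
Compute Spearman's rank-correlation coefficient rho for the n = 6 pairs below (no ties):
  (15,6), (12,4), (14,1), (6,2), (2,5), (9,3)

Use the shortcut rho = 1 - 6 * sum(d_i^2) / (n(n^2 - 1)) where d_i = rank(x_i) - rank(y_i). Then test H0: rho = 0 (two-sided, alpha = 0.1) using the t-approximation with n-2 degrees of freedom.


Step 1: Rank x and y separately (midranks; no ties here).
rank(x): 15->6, 12->4, 14->5, 6->2, 2->1, 9->3
rank(y): 6->6, 4->4, 1->1, 2->2, 5->5, 3->3
Step 2: d_i = R_x(i) - R_y(i); compute d_i^2.
  (6-6)^2=0, (4-4)^2=0, (5-1)^2=16, (2-2)^2=0, (1-5)^2=16, (3-3)^2=0
sum(d^2) = 32.
Step 3: rho = 1 - 6*32 / (6*(6^2 - 1)) = 1 - 192/210 = 0.085714.
Step 4: Under H0, t = rho * sqrt((n-2)/(1-rho^2)) = 0.1721 ~ t(4).
Step 5: Two-sided p-value from the t-distribution with 4 df = 0.871743.
Step 6: alpha = 0.1. fail to reject H0.

rho = 0.0857, p = 0.871743, fail to reject H0 at alpha = 0.1.


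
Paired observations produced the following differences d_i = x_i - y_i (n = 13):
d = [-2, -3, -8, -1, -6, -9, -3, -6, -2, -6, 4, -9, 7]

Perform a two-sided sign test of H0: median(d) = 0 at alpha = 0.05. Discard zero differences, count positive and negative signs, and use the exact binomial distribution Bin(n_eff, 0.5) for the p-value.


Step 1: Discard zero differences. Original n = 13; n_eff = number of nonzero differences = 13.
Nonzero differences (with sign): -2, -3, -8, -1, -6, -9, -3, -6, -2, -6, +4, -9, +7
Step 2: Count signs: positive = 2, negative = 11.
Step 3: Under H0: P(positive) = 0.5, so the number of positives S ~ Bin(13, 0.5).
Step 4: Two-sided exact p-value = sum of Bin(13,0.5) probabilities at or below the observed probability = 0.022461.
Step 5: alpha = 0.05. reject H0.

n_eff = 13, pos = 2, neg = 11, p = 0.022461, reject H0.


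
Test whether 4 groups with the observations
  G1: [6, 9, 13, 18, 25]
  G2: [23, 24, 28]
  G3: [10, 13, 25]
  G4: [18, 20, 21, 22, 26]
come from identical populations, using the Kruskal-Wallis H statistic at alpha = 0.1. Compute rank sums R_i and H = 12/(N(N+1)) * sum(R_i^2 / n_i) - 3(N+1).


Step 1: Combine all N = 16 observations and assign midranks.
sorted (value, group, rank): (6,G1,1), (9,G1,2), (10,G3,3), (13,G1,4.5), (13,G3,4.5), (18,G1,6.5), (18,G4,6.5), (20,G4,8), (21,G4,9), (22,G4,10), (23,G2,11), (24,G2,12), (25,G1,13.5), (25,G3,13.5), (26,G4,15), (28,G2,16)
Step 2: Sum ranks within each group.
R_1 = 27.5 (n_1 = 5)
R_2 = 39 (n_2 = 3)
R_3 = 21 (n_3 = 3)
R_4 = 48.5 (n_4 = 5)
Step 3: H = 12/(N(N+1)) * sum(R_i^2/n_i) - 3(N+1)
     = 12/(16*17) * (27.5^2/5 + 39^2/3 + 21^2/3 + 48.5^2/5) - 3*17
     = 0.044118 * 1275.7 - 51
     = 5.280882.
Step 4: Ties present; correction factor C = 1 - 18/(16^3 - 16) = 0.995588. Corrected H = 5.280882 / 0.995588 = 5.304284.
Step 5: Under H0, H ~ chi^2(3); p-value = 0.150825.
Step 6: alpha = 0.1. fail to reject H0.

H = 5.3043, df = 3, p = 0.150825, fail to reject H0.


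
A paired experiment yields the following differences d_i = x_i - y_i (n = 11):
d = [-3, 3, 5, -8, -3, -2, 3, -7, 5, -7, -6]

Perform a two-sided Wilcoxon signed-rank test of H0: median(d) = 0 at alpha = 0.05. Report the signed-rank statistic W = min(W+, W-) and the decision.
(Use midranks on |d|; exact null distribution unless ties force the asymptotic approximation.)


Step 1: Drop any zero differences (none here) and take |d_i|.
|d| = [3, 3, 5, 8, 3, 2, 3, 7, 5, 7, 6]
Step 2: Midrank |d_i| (ties get averaged ranks).
ranks: |3|->3.5, |3|->3.5, |5|->6.5, |8|->11, |3|->3.5, |2|->1, |3|->3.5, |7|->9.5, |5|->6.5, |7|->9.5, |6|->8
Step 3: Attach original signs; sum ranks with positive sign and with negative sign.
W+ = 3.5 + 6.5 + 3.5 + 6.5 = 20
W- = 3.5 + 11 + 3.5 + 1 + 9.5 + 9.5 + 8 = 46
(Check: W+ + W- = 66 should equal n(n+1)/2 = 66.)
Step 4: Test statistic W = min(W+, W-) = 20.
Step 5: Ties in |d|, so use the tie-corrected normal approximation.
        E[W] = n(n+1)/4 = 11*12/4 = 33.
        Tie groups: |d|=3 (t=4), |d|=5 (t=2), |d|=7 (t=2); sum(t^3 - t) = 72.
        Var[W] = n(n+1)(2n+1)/24 - sum(t^3-t)/48 = 3036/24 - 72/48 = 125.
        z = (W - E[W]) / sqrt(Var[W]) = (20 - 33) / 11.1803 = -1.1628.
        Two-sided p = 2*Phi(z) = 0.244929.
Step 6: alpha = 0.05. fail to reject H0.

W+ = 20, W- = 46, W = min = 20, p = 0.244929, fail to reject H0.


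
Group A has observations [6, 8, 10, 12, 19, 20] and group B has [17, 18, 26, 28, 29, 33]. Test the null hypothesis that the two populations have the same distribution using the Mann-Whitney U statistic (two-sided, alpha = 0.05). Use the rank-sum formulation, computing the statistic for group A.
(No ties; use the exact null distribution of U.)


Step 1: Combine and sort all 12 observations; assign midranks.
sorted (value, group): (6,X), (8,X), (10,X), (12,X), (17,Y), (18,Y), (19,X), (20,X), (26,Y), (28,Y), (29,Y), (33,Y)
ranks: 6->1, 8->2, 10->3, 12->4, 17->5, 18->6, 19->7, 20->8, 26->9, 28->10, 29->11, 33->12
Step 2: Rank sum for X: R1 = 1 + 2 + 3 + 4 + 7 + 8 = 25.
Step 3: U_X = R1 - n1(n1+1)/2 = 25 - 6*7/2 = 25 - 21 = 4.
       U_Y = n1*n2 - U_X = 36 - 4 = 32.
Step 4: No ties, so the exact null distribution of U (based on enumerating the C(12,6) = 924 equally likely rank assignments) gives the two-sided p-value.
Step 5: p-value = 0.025974; compare to alpha = 0.05. reject H0.

U_X = 4, p = 0.025974, reject H0 at alpha = 0.05.


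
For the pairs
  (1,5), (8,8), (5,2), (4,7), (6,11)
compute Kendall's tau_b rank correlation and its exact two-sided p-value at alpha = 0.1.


Step 1: Enumerate the 10 unordered pairs (i,j) with i<j and classify each by sign(x_j-x_i) * sign(y_j-y_i).
  (1,2):dx=+7,dy=+3->C; (1,3):dx=+4,dy=-3->D; (1,4):dx=+3,dy=+2->C; (1,5):dx=+5,dy=+6->C
  (2,3):dx=-3,dy=-6->C; (2,4):dx=-4,dy=-1->C; (2,5):dx=-2,dy=+3->D; (3,4):dx=-1,dy=+5->D
  (3,5):dx=+1,dy=+9->C; (4,5):dx=+2,dy=+4->C
Step 2: C = 7, D = 3, total pairs = 10.
Step 3: tau = (C - D)/(n(n-1)/2) = (7 - 3)/10 = 0.400000.
Step 4: Exact two-sided p-value (enumerate n! = 120 permutations of y under H0): p = 0.483333.
Step 5: alpha = 0.1. fail to reject H0.

tau_b = 0.4000 (C=7, D=3), p = 0.483333, fail to reject H0.


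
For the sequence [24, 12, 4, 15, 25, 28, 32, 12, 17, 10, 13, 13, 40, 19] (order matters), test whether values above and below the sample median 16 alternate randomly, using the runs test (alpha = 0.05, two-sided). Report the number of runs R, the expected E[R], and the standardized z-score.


Step 1: Compute median = 16; label A = above, B = below.
Labels in order: ABBBAAABABBBAA  (n_A = 7, n_B = 7)
Step 2: Count runs R = 7.
Step 3: Under H0 (random ordering), E[R] = 2*n_A*n_B/(n_A+n_B) + 1 = 2*7*7/14 + 1 = 8.0000.
        Var[R] = 2*n_A*n_B*(2*n_A*n_B - n_A - n_B) / ((n_A+n_B)^2 * (n_A+n_B-1)) = 8232/2548 = 3.2308.
        SD[R] = 1.7974.
Step 4: Continuity-corrected z = (R + 0.5 - E[R]) / SD[R] = (7 + 0.5 - 8.0000) / 1.7974 = -0.2782.
Step 5: Two-sided p-value via normal approximation = 2*(1 - Phi(|z|)) = 0.780879.
Step 6: alpha = 0.05. fail to reject H0.

R = 7, z = -0.2782, p = 0.780879, fail to reject H0.


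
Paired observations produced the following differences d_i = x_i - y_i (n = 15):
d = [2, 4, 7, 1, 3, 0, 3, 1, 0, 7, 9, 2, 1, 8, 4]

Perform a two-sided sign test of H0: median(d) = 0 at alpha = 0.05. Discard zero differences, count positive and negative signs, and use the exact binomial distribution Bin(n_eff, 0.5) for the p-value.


Step 1: Discard zero differences. Original n = 15; n_eff = number of nonzero differences = 13.
Nonzero differences (with sign): +2, +4, +7, +1, +3, +3, +1, +7, +9, +2, +1, +8, +4
Step 2: Count signs: positive = 13, negative = 0.
Step 3: Under H0: P(positive) = 0.5, so the number of positives S ~ Bin(13, 0.5).
Step 4: Two-sided exact p-value = sum of Bin(13,0.5) probabilities at or below the observed probability = 0.000244.
Step 5: alpha = 0.05. reject H0.

n_eff = 13, pos = 13, neg = 0, p = 0.000244, reject H0.


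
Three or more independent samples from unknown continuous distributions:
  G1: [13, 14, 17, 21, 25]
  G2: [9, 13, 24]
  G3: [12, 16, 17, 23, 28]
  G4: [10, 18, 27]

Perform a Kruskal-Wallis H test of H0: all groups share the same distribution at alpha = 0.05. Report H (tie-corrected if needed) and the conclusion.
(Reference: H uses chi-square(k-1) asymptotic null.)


Step 1: Combine all N = 16 observations and assign midranks.
sorted (value, group, rank): (9,G2,1), (10,G4,2), (12,G3,3), (13,G1,4.5), (13,G2,4.5), (14,G1,6), (16,G3,7), (17,G1,8.5), (17,G3,8.5), (18,G4,10), (21,G1,11), (23,G3,12), (24,G2,13), (25,G1,14), (27,G4,15), (28,G3,16)
Step 2: Sum ranks within each group.
R_1 = 44 (n_1 = 5)
R_2 = 18.5 (n_2 = 3)
R_3 = 46.5 (n_3 = 5)
R_4 = 27 (n_4 = 3)
Step 3: H = 12/(N(N+1)) * sum(R_i^2/n_i) - 3(N+1)
     = 12/(16*17) * (44^2/5 + 18.5^2/3 + 46.5^2/5 + 27^2/3) - 3*17
     = 0.044118 * 1176.73 - 51
     = 0.914706.
Step 4: Ties present; correction factor C = 1 - 12/(16^3 - 16) = 0.997059. Corrected H = 0.914706 / 0.997059 = 0.917404.
Step 5: Under H0, H ~ chi^2(3); p-value = 0.821226.
Step 6: alpha = 0.05. fail to reject H0.

H = 0.9174, df = 3, p = 0.821226, fail to reject H0.


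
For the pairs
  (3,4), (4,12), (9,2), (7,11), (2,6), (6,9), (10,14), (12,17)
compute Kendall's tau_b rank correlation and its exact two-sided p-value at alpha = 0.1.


Step 1: Enumerate the 28 unordered pairs (i,j) with i<j and classify each by sign(x_j-x_i) * sign(y_j-y_i).
  (1,2):dx=+1,dy=+8->C; (1,3):dx=+6,dy=-2->D; (1,4):dx=+4,dy=+7->C; (1,5):dx=-1,dy=+2->D
  (1,6):dx=+3,dy=+5->C; (1,7):dx=+7,dy=+10->C; (1,8):dx=+9,dy=+13->C; (2,3):dx=+5,dy=-10->D
  (2,4):dx=+3,dy=-1->D; (2,5):dx=-2,dy=-6->C; (2,6):dx=+2,dy=-3->D; (2,7):dx=+6,dy=+2->C
  (2,8):dx=+8,dy=+5->C; (3,4):dx=-2,dy=+9->D; (3,5):dx=-7,dy=+4->D; (3,6):dx=-3,dy=+7->D
  (3,7):dx=+1,dy=+12->C; (3,8):dx=+3,dy=+15->C; (4,5):dx=-5,dy=-5->C; (4,6):dx=-1,dy=-2->C
  (4,7):dx=+3,dy=+3->C; (4,8):dx=+5,dy=+6->C; (5,6):dx=+4,dy=+3->C; (5,7):dx=+8,dy=+8->C
  (5,8):dx=+10,dy=+11->C; (6,7):dx=+4,dy=+5->C; (6,8):dx=+6,dy=+8->C; (7,8):dx=+2,dy=+3->C
Step 2: C = 20, D = 8, total pairs = 28.
Step 3: tau = (C - D)/(n(n-1)/2) = (20 - 8)/28 = 0.428571.
Step 4: Exact two-sided p-value (enumerate n! = 40320 permutations of y under H0): p = 0.178869.
Step 5: alpha = 0.1. fail to reject H0.

tau_b = 0.4286 (C=20, D=8), p = 0.178869, fail to reject H0.


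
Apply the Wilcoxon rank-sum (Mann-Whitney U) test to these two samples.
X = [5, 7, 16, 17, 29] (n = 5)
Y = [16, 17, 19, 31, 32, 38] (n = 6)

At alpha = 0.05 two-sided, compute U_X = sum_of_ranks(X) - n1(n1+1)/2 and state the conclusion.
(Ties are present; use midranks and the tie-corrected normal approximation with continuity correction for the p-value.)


Step 1: Combine and sort all 11 observations; assign midranks.
sorted (value, group): (5,X), (7,X), (16,X), (16,Y), (17,X), (17,Y), (19,Y), (29,X), (31,Y), (32,Y), (38,Y)
ranks: 5->1, 7->2, 16->3.5, 16->3.5, 17->5.5, 17->5.5, 19->7, 29->8, 31->9, 32->10, 38->11
Step 2: Rank sum for X: R1 = 1 + 2 + 3.5 + 5.5 + 8 = 20.
Step 3: U_X = R1 - n1(n1+1)/2 = 20 - 5*6/2 = 20 - 15 = 5.
       U_Y = n1*n2 - U_X = 30 - 5 = 25.
Step 4: Ties are present, so use the tie-corrected normal approximation (with continuity correction) for the p-value.
Step 5: p-value = 0.081440; compare to alpha = 0.05. fail to reject H0.

U_X = 5, p = 0.081440, fail to reject H0 at alpha = 0.05.


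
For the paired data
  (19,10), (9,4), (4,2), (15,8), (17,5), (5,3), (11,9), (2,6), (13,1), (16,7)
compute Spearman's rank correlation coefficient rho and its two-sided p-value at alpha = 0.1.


Step 1: Rank x and y separately (midranks; no ties here).
rank(x): 19->10, 9->4, 4->2, 15->7, 17->9, 5->3, 11->5, 2->1, 13->6, 16->8
rank(y): 10->10, 4->4, 2->2, 8->8, 5->5, 3->3, 9->9, 6->6, 1->1, 7->7
Step 2: d_i = R_x(i) - R_y(i); compute d_i^2.
  (10-10)^2=0, (4-4)^2=0, (2-2)^2=0, (7-8)^2=1, (9-5)^2=16, (3-3)^2=0, (5-9)^2=16, (1-6)^2=25, (6-1)^2=25, (8-7)^2=1
sum(d^2) = 84.
Step 3: rho = 1 - 6*84 / (10*(10^2 - 1)) = 1 - 504/990 = 0.490909.
Step 4: Under H0, t = rho * sqrt((n-2)/(1-rho^2)) = 1.5938 ~ t(8).
Step 5: Two-sided p-value from the t-distribution with 8 df = 0.149656.
Step 6: alpha = 0.1. fail to reject H0.

rho = 0.4909, p = 0.149656, fail to reject H0 at alpha = 0.1.


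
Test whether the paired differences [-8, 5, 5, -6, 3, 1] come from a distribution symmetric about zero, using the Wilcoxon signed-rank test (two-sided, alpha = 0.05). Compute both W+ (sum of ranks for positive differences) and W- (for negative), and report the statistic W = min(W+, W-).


Step 1: Drop any zero differences (none here) and take |d_i|.
|d| = [8, 5, 5, 6, 3, 1]
Step 2: Midrank |d_i| (ties get averaged ranks).
ranks: |8|->6, |5|->3.5, |5|->3.5, |6|->5, |3|->2, |1|->1
Step 3: Attach original signs; sum ranks with positive sign and with negative sign.
W+ = 3.5 + 3.5 + 2 + 1 = 10
W- = 6 + 5 = 11
(Check: W+ + W- = 21 should equal n(n+1)/2 = 21.)
Step 4: Test statistic W = min(W+, W-) = 10.
Step 5: Ties in |d|, so use the tie-corrected normal approximation.
        E[W] = n(n+1)/4 = 6*7/4 = 10.5.
        Tie groups: |d|=5 (t=2); sum(t^3 - t) = 6.
        Var[W] = n(n+1)(2n+1)/24 - sum(t^3-t)/48 = 546/24 - 6/48 = 22.625.
        z = (W - E[W]) / sqrt(Var[W]) = (10 - 10.5) / 4.7566 = -0.1051.
        Two-sided p = 2*Phi(z) = 0.916282.
Step 6: alpha = 0.05. fail to reject H0.

W+ = 10, W- = 11, W = min = 10, p = 0.916282, fail to reject H0.


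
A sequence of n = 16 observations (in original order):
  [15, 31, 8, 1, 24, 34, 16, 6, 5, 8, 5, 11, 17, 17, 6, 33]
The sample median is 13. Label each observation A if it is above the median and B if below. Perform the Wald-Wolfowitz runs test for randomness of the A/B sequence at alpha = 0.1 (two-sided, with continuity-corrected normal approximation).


Step 1: Compute median = 13; label A = above, B = below.
Labels in order: AABBAAABBBBBAABA  (n_A = 8, n_B = 8)
Step 2: Count runs R = 7.
Step 3: Under H0 (random ordering), E[R] = 2*n_A*n_B/(n_A+n_B) + 1 = 2*8*8/16 + 1 = 9.0000.
        Var[R] = 2*n_A*n_B*(2*n_A*n_B - n_A - n_B) / ((n_A+n_B)^2 * (n_A+n_B-1)) = 14336/3840 = 3.7333.
        SD[R] = 1.9322.
Step 4: Continuity-corrected z = (R + 0.5 - E[R]) / SD[R] = (7 + 0.5 - 9.0000) / 1.9322 = -0.7763.
Step 5: Two-sided p-value via normal approximation = 2*(1 - Phi(|z|)) = 0.437558.
Step 6: alpha = 0.1. fail to reject H0.

R = 7, z = -0.7763, p = 0.437558, fail to reject H0.


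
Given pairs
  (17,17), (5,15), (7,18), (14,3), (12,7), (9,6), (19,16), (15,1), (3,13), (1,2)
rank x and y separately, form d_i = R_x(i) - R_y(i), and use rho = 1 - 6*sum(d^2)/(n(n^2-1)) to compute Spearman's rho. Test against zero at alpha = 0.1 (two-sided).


Step 1: Rank x and y separately (midranks; no ties here).
rank(x): 17->9, 5->3, 7->4, 14->7, 12->6, 9->5, 19->10, 15->8, 3->2, 1->1
rank(y): 17->9, 15->7, 18->10, 3->3, 7->5, 6->4, 16->8, 1->1, 13->6, 2->2
Step 2: d_i = R_x(i) - R_y(i); compute d_i^2.
  (9-9)^2=0, (3-7)^2=16, (4-10)^2=36, (7-3)^2=16, (6-5)^2=1, (5-4)^2=1, (10-8)^2=4, (8-1)^2=49, (2-6)^2=16, (1-2)^2=1
sum(d^2) = 140.
Step 3: rho = 1 - 6*140 / (10*(10^2 - 1)) = 1 - 840/990 = 0.151515.
Step 4: Under H0, t = rho * sqrt((n-2)/(1-rho^2)) = 0.4336 ~ t(8).
Step 5: Two-sided p-value from the t-distribution with 8 df = 0.676065.
Step 6: alpha = 0.1. fail to reject H0.

rho = 0.1515, p = 0.676065, fail to reject H0 at alpha = 0.1.


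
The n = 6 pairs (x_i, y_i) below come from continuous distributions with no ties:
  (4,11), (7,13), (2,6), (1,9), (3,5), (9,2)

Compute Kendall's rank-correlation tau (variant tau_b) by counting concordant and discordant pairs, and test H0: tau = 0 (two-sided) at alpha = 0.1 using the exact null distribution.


Step 1: Enumerate the 15 unordered pairs (i,j) with i<j and classify each by sign(x_j-x_i) * sign(y_j-y_i).
  (1,2):dx=+3,dy=+2->C; (1,3):dx=-2,dy=-5->C; (1,4):dx=-3,dy=-2->C; (1,5):dx=-1,dy=-6->C
  (1,6):dx=+5,dy=-9->D; (2,3):dx=-5,dy=-7->C; (2,4):dx=-6,dy=-4->C; (2,5):dx=-4,dy=-8->C
  (2,6):dx=+2,dy=-11->D; (3,4):dx=-1,dy=+3->D; (3,5):dx=+1,dy=-1->D; (3,6):dx=+7,dy=-4->D
  (4,5):dx=+2,dy=-4->D; (4,6):dx=+8,dy=-7->D; (5,6):dx=+6,dy=-3->D
Step 2: C = 7, D = 8, total pairs = 15.
Step 3: tau = (C - D)/(n(n-1)/2) = (7 - 8)/15 = -0.066667.
Step 4: Exact two-sided p-value (enumerate n! = 720 permutations of y under H0): p = 1.000000.
Step 5: alpha = 0.1. fail to reject H0.

tau_b = -0.0667 (C=7, D=8), p = 1.000000, fail to reject H0.


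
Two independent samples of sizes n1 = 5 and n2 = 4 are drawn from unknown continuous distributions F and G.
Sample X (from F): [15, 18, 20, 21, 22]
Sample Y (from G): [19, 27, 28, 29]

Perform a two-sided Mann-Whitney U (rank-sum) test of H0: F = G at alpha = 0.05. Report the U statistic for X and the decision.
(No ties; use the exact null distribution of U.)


Step 1: Combine and sort all 9 observations; assign midranks.
sorted (value, group): (15,X), (18,X), (19,Y), (20,X), (21,X), (22,X), (27,Y), (28,Y), (29,Y)
ranks: 15->1, 18->2, 19->3, 20->4, 21->5, 22->6, 27->7, 28->8, 29->9
Step 2: Rank sum for X: R1 = 1 + 2 + 4 + 5 + 6 = 18.
Step 3: U_X = R1 - n1(n1+1)/2 = 18 - 5*6/2 = 18 - 15 = 3.
       U_Y = n1*n2 - U_X = 20 - 3 = 17.
Step 4: No ties, so the exact null distribution of U (based on enumerating the C(9,5) = 126 equally likely rank assignments) gives the two-sided p-value.
Step 5: p-value = 0.111111; compare to alpha = 0.05. fail to reject H0.

U_X = 3, p = 0.111111, fail to reject H0 at alpha = 0.05.


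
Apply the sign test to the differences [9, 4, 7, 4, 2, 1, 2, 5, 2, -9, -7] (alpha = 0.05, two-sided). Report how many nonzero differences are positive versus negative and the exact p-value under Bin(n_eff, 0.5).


Step 1: Discard zero differences. Original n = 11; n_eff = number of nonzero differences = 11.
Nonzero differences (with sign): +9, +4, +7, +4, +2, +1, +2, +5, +2, -9, -7
Step 2: Count signs: positive = 9, negative = 2.
Step 3: Under H0: P(positive) = 0.5, so the number of positives S ~ Bin(11, 0.5).
Step 4: Two-sided exact p-value = sum of Bin(11,0.5) probabilities at or below the observed probability = 0.065430.
Step 5: alpha = 0.05. fail to reject H0.

n_eff = 11, pos = 9, neg = 2, p = 0.065430, fail to reject H0.


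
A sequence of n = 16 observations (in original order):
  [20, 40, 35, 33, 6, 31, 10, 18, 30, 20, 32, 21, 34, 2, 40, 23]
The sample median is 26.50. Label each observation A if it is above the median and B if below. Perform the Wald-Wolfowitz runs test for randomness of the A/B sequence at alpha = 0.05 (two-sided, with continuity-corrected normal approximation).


Step 1: Compute median = 26.50; label A = above, B = below.
Labels in order: BAAABABBABABABAB  (n_A = 8, n_B = 8)
Step 2: Count runs R = 13.
Step 3: Under H0 (random ordering), E[R] = 2*n_A*n_B/(n_A+n_B) + 1 = 2*8*8/16 + 1 = 9.0000.
        Var[R] = 2*n_A*n_B*(2*n_A*n_B - n_A - n_B) / ((n_A+n_B)^2 * (n_A+n_B-1)) = 14336/3840 = 3.7333.
        SD[R] = 1.9322.
Step 4: Continuity-corrected z = (R - 0.5 - E[R]) / SD[R] = (13 - 0.5 - 9.0000) / 1.9322 = 1.8114.
Step 5: Two-sided p-value via normal approximation = 2*(1 - Phi(|z|)) = 0.070076.
Step 6: alpha = 0.05. fail to reject H0.

R = 13, z = 1.8114, p = 0.070076, fail to reject H0.


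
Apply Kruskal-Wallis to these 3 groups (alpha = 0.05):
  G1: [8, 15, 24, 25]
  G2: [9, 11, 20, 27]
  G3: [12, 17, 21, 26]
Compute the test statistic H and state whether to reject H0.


Step 1: Combine all N = 12 observations and assign midranks.
sorted (value, group, rank): (8,G1,1), (9,G2,2), (11,G2,3), (12,G3,4), (15,G1,5), (17,G3,6), (20,G2,7), (21,G3,8), (24,G1,9), (25,G1,10), (26,G3,11), (27,G2,12)
Step 2: Sum ranks within each group.
R_1 = 25 (n_1 = 4)
R_2 = 24 (n_2 = 4)
R_3 = 29 (n_3 = 4)
Step 3: H = 12/(N(N+1)) * sum(R_i^2/n_i) - 3(N+1)
     = 12/(12*13) * (25^2/4 + 24^2/4 + 29^2/4) - 3*13
     = 0.076923 * 510.5 - 39
     = 0.269231.
Step 4: No ties, so H is used without correction.
Step 5: Under H0, H ~ chi^2(2); p-value = 0.874052.
Step 6: alpha = 0.05. fail to reject H0.

H = 0.2692, df = 2, p = 0.874052, fail to reject H0.


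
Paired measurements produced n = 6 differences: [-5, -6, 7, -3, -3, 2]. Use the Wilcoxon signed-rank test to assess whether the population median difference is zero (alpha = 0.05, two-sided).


Step 1: Drop any zero differences (none here) and take |d_i|.
|d| = [5, 6, 7, 3, 3, 2]
Step 2: Midrank |d_i| (ties get averaged ranks).
ranks: |5|->4, |6|->5, |7|->6, |3|->2.5, |3|->2.5, |2|->1
Step 3: Attach original signs; sum ranks with positive sign and with negative sign.
W+ = 6 + 1 = 7
W- = 4 + 5 + 2.5 + 2.5 = 14
(Check: W+ + W- = 21 should equal n(n+1)/2 = 21.)
Step 4: Test statistic W = min(W+, W-) = 7.
Step 5: Ties in |d|, so use the tie-corrected normal approximation.
        E[W] = n(n+1)/4 = 6*7/4 = 10.5.
        Tie groups: |d|=3 (t=2); sum(t^3 - t) = 6.
        Var[W] = n(n+1)(2n+1)/24 - sum(t^3-t)/48 = 546/24 - 6/48 = 22.625.
        z = (W - E[W]) / sqrt(Var[W]) = (7 - 10.5) / 4.7566 = -0.7358.
        Two-sided p = 2*Phi(z) = 0.461838.
Step 6: alpha = 0.05. fail to reject H0.

W+ = 7, W- = 14, W = min = 7, p = 0.461838, fail to reject H0.


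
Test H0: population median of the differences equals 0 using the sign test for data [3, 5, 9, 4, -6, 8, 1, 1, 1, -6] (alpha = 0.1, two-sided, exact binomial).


Step 1: Discard zero differences. Original n = 10; n_eff = number of nonzero differences = 10.
Nonzero differences (with sign): +3, +5, +9, +4, -6, +8, +1, +1, +1, -6
Step 2: Count signs: positive = 8, negative = 2.
Step 3: Under H0: P(positive) = 0.5, so the number of positives S ~ Bin(10, 0.5).
Step 4: Two-sided exact p-value = sum of Bin(10,0.5) probabilities at or below the observed probability = 0.109375.
Step 5: alpha = 0.1. fail to reject H0.

n_eff = 10, pos = 8, neg = 2, p = 0.109375, fail to reject H0.


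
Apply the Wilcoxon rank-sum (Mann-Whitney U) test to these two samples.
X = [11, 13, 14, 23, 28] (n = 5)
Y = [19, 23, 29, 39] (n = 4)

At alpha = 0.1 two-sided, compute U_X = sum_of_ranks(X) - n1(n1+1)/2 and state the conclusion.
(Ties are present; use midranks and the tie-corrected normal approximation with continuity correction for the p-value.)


Step 1: Combine and sort all 9 observations; assign midranks.
sorted (value, group): (11,X), (13,X), (14,X), (19,Y), (23,X), (23,Y), (28,X), (29,Y), (39,Y)
ranks: 11->1, 13->2, 14->3, 19->4, 23->5.5, 23->5.5, 28->7, 29->8, 39->9
Step 2: Rank sum for X: R1 = 1 + 2 + 3 + 5.5 + 7 = 18.5.
Step 3: U_X = R1 - n1(n1+1)/2 = 18.5 - 5*6/2 = 18.5 - 15 = 3.5.
       U_Y = n1*n2 - U_X = 20 - 3.5 = 16.5.
Step 4: Ties are present, so use the tie-corrected normal approximation (with continuity correction) for the p-value.
Step 5: p-value = 0.139983; compare to alpha = 0.1. fail to reject H0.

U_X = 3.5, p = 0.139983, fail to reject H0 at alpha = 0.1.
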